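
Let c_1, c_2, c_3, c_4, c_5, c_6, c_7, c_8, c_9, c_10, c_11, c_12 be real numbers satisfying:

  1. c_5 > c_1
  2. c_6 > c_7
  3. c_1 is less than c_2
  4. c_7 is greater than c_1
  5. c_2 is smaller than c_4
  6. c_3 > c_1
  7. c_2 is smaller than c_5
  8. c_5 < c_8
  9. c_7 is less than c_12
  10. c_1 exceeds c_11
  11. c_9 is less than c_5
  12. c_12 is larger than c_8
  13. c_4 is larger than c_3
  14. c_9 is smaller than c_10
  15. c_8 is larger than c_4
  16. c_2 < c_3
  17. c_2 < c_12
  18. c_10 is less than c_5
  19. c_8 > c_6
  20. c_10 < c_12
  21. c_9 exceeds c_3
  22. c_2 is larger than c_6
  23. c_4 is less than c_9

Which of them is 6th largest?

c_4

Piecing the relations together gives one ordering: c_11 < c_1 < c_7 < c_6 < c_2 < c_3 < c_4 < c_9 < c_10 < c_5 < c_8 < c_12.
The 6th largest is c_4.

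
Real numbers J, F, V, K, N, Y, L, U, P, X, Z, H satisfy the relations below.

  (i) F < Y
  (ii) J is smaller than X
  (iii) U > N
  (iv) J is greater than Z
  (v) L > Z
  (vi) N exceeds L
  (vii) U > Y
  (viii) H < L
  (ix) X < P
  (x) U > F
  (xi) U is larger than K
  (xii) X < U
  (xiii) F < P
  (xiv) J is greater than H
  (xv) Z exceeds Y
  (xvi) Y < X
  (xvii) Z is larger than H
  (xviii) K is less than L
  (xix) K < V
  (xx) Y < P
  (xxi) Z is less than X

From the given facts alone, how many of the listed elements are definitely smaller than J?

4

From J the given relations immediately reach H, Z.
From those, Y — 3 in total.
From those, F — 4 in total.
Nothing else is reachable below J; 4 in all.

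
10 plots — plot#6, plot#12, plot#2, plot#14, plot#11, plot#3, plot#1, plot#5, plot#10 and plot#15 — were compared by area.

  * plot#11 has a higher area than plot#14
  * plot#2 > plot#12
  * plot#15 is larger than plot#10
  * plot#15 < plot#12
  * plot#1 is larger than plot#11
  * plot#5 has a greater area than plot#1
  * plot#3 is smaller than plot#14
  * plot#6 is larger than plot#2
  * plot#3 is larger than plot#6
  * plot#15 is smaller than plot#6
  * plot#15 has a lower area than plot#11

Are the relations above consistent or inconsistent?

consistent

The single ordering plot#10 < plot#15 < plot#12 < plot#2 < plot#6 < plot#3 < plot#14 < plot#11 < plot#1 < plot#5 satisfies every listed relation, so no contradiction arises.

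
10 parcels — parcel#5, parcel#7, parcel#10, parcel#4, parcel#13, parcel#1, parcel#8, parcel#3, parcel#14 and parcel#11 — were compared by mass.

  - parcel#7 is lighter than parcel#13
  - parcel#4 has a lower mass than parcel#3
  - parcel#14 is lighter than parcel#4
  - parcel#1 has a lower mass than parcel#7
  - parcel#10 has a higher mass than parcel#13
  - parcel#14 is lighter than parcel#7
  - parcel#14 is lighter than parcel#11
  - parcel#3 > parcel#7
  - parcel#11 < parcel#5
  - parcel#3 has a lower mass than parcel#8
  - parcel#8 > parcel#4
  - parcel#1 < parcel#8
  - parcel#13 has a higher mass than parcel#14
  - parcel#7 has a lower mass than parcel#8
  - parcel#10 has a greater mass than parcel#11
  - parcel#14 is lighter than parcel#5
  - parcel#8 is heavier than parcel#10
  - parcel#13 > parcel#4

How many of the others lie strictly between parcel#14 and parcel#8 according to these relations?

6

The relations place parcel#14 below parcel#8. An element lies strictly between them when it is forced above parcel#14 and also forced below parcel#8.
Above parcel#14: {parcel#4, parcel#11, parcel#7, parcel#3, parcel#13, parcel#5, parcel#10}. Below parcel#8: {parcel#4, parcel#1, parcel#11, parcel#7, parcel#3, parcel#13, parcel#10}.
Intersection: {parcel#4, parcel#11, parcel#7, parcel#3, parcel#13, parcel#10} — 6.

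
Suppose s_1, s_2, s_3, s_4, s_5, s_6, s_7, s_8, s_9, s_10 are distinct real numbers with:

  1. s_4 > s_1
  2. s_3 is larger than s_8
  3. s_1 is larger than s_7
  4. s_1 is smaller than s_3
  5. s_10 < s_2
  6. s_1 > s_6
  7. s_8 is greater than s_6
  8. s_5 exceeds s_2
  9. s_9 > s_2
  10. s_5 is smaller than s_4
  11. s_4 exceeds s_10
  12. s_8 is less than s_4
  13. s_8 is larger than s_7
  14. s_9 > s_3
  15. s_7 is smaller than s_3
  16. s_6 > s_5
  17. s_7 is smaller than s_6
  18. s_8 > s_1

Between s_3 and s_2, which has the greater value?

The relevant relations are s_2 < s_5; s_5 < s_6; s_6 < s_1; s_1 < s_8; s_8 < s_3.
Chaining these gives s_2 < s_5 < s_6 < s_1 < s_8 < s_3.
So s_2 < s_3; s_3 is the larger of the two.

s_3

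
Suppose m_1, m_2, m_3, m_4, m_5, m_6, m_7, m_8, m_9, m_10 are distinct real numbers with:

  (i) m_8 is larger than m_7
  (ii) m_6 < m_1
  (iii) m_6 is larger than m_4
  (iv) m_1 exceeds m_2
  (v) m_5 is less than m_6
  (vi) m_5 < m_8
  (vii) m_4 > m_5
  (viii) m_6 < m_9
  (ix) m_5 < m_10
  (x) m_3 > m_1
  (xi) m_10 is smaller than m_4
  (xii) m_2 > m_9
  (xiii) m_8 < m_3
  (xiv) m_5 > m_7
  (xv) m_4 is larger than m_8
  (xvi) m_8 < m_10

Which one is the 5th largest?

Piecing the relations together gives one ordering: m_7 < m_5 < m_8 < m_10 < m_4 < m_6 < m_9 < m_2 < m_1 < m_3.
Counting 5 from the largest end gives m_6.

m_6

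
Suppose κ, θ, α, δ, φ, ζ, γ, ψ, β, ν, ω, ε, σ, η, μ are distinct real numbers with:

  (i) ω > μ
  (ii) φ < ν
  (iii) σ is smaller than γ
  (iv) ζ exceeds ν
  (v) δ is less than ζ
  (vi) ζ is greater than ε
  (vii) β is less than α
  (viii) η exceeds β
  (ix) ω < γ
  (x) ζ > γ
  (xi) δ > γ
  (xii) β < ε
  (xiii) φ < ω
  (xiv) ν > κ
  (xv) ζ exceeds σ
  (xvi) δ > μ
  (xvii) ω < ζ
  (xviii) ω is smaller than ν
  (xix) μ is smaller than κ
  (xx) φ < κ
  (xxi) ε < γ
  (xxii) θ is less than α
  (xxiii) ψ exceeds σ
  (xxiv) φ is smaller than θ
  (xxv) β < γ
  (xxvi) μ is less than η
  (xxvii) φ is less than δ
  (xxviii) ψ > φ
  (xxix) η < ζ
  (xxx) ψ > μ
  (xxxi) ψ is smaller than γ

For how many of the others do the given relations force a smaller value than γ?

7

The elements the relations force below γ are β, φ, μ, σ, ψ, ω, ε — no chain reaches any other.
That is 7.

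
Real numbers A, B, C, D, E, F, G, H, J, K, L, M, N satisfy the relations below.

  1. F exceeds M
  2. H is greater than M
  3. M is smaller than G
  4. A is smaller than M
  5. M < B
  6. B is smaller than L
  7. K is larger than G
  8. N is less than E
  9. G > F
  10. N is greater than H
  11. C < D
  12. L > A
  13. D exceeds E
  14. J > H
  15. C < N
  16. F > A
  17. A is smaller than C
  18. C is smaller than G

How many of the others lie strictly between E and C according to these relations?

Chaining upward from C reaches: N, G, K, D.
Chaining downward from E reaches: A, M, H, N.
Strictly between C and E are those in both lists: N — 1 element.

1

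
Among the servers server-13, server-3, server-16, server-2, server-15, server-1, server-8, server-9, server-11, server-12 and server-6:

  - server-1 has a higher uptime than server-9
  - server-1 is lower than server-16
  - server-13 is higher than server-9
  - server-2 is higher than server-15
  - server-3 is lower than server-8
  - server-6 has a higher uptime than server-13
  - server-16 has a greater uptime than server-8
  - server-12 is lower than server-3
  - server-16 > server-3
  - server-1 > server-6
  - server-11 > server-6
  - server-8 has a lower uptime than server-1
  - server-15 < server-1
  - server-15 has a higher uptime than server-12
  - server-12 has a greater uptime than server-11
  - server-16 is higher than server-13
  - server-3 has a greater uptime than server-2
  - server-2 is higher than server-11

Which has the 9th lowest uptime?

Chaining the given pairs: server-9 < server-13 < server-6 < server-11 < server-12 < server-15 < server-2 < server-3 < server-8 < server-1 < server-16.
The 9th smallest is server-8.

server-8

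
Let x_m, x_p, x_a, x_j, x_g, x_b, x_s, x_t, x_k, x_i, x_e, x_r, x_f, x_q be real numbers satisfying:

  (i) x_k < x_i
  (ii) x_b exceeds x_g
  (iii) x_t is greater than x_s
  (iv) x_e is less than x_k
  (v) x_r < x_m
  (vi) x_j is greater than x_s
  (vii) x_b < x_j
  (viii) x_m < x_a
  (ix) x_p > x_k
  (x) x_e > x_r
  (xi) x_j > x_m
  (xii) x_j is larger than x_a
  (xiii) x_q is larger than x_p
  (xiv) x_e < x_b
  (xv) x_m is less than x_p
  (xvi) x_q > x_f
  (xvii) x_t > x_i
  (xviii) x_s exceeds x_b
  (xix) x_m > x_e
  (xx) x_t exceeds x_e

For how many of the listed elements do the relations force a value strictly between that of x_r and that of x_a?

Chaining upward from x_r reaches: x_e, x_b, x_k, x_s, x_m, x_i, x_p, x_q, x_j, x_t.
Chaining downward from x_a reaches: x_e, x_m.
Strictly between x_r and x_a are those in both lists: x_e, x_m — 2 elements.

2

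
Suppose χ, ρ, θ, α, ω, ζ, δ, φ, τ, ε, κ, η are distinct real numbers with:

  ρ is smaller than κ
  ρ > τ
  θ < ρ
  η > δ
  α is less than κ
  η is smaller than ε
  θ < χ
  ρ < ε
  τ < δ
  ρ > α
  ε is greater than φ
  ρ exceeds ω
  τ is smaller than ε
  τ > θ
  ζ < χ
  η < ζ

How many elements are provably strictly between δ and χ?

Chaining upward from δ reaches: η, ε, ζ.
Chaining downward from χ reaches: θ, τ, η, ζ.
Strictly between δ and χ are those in both lists: η, ζ — 2 elements.

2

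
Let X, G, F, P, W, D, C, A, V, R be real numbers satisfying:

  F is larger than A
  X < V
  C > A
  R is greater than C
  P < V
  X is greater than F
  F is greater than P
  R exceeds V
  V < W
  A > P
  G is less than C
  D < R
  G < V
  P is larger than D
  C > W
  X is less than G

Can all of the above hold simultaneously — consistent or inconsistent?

Every relation is compatible with D < P < A < F < X < G < V < W < C < R; the set is consistent.

consistent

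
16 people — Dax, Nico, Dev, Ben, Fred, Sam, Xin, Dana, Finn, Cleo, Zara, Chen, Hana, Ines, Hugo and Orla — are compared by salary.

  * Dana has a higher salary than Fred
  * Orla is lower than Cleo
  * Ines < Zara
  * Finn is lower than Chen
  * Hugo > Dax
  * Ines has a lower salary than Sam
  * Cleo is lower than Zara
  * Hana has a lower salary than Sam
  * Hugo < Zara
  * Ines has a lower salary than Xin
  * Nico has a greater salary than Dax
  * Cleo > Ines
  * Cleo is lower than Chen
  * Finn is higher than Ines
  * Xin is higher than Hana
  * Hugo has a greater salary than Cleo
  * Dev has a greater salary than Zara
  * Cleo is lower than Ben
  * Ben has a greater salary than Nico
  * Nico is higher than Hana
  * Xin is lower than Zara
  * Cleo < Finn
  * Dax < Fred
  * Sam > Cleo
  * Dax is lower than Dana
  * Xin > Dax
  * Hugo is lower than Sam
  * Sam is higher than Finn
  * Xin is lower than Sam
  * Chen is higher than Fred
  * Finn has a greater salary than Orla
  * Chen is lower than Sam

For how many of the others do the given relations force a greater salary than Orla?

From Orla the given relations immediately reach Cleo, Finn.
From those, Chen, Hugo, Zara, Sam, Ben — 7 in total.
From those, Dev — 8 in total.
Nothing else is reachable above Orla; 8 in all.

8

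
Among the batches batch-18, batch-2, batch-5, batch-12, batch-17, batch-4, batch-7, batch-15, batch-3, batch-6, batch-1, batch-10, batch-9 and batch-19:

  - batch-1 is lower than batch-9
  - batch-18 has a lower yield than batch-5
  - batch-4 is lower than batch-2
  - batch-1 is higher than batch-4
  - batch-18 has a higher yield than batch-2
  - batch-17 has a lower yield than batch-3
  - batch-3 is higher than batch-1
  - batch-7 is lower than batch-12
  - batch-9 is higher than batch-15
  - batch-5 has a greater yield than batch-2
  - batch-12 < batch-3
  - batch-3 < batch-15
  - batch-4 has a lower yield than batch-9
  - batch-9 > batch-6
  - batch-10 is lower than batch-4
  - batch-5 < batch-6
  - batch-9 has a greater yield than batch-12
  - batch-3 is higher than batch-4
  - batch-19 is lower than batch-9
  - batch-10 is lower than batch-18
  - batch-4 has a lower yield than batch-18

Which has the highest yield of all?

batch-9

Chaining downward from batch-9: directly below it, batch-19, batch-4, batch-12, batch-1, batch-15, batch-6; then batch-7, batch-10, batch-5, batch-3; then batch-2, batch-18, batch-17.
That covers every other element, and nothing is given above batch-9, so batch-9 is the highest yield.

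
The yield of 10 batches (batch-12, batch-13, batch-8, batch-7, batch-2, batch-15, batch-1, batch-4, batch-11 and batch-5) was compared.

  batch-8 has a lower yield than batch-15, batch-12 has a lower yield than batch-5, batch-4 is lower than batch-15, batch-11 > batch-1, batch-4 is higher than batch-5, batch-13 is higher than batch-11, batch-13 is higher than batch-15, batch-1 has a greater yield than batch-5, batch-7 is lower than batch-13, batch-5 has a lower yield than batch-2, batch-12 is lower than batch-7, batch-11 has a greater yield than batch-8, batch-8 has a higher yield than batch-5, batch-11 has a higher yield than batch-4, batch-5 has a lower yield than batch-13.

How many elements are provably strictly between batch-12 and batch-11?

4

Chaining upward from batch-12 reaches: batch-5, batch-8, batch-4, batch-7, batch-1, batch-15, batch-13, batch-2.
Chaining downward from batch-11 reaches: batch-5, batch-8, batch-4, batch-1.
Strictly between batch-12 and batch-11 are those in both lists: batch-5, batch-8, batch-4, batch-1 — 4 elements.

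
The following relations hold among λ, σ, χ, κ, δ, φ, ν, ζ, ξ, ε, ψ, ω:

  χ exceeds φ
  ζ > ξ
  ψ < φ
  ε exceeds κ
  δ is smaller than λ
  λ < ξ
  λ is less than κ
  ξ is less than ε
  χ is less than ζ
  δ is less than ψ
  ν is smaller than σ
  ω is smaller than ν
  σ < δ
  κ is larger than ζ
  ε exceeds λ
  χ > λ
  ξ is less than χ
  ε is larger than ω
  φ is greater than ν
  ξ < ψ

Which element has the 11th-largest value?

ν

The consecutive relations fix a unique order: ω < ν < σ < δ < λ < ξ < ψ < φ < χ < ζ < κ < ε.
Counting 11 from the largest end gives ν.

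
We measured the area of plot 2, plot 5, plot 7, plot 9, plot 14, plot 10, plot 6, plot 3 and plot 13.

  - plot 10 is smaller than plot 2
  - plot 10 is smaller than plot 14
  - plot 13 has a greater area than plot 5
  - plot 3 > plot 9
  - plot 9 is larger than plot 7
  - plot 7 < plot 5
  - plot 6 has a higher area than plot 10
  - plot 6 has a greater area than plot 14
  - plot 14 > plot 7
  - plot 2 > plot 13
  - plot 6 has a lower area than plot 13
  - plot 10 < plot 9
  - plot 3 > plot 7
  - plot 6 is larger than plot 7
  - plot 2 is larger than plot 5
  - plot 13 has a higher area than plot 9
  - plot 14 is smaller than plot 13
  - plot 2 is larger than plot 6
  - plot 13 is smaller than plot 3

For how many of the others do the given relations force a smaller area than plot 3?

Directly below plot 3: plot 7, plot 9, plot 13.
One step further: plot 10, plot 14, plot 6, plot 5 (7 so far).
Nothing else is reachable below plot 3; 7 in all.

7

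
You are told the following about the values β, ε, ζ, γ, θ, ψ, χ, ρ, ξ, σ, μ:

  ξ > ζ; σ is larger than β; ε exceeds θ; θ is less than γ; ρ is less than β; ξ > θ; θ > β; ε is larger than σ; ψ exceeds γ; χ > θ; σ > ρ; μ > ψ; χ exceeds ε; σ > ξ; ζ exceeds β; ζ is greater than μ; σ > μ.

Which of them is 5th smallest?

ψ

Chaining the given pairs: ρ < β < θ < γ < ψ < μ < ζ < ξ < σ < ε < χ.
Counting 5 from the smallest end gives ψ.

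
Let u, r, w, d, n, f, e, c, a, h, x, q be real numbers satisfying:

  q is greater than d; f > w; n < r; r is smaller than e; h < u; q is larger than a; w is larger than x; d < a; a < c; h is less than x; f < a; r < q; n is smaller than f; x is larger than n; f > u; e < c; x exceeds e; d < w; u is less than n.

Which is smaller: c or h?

h

Chaining the given relations: h < u < n < r < e < x < w < f < a < c.
So h < c; h is the smaller of the two.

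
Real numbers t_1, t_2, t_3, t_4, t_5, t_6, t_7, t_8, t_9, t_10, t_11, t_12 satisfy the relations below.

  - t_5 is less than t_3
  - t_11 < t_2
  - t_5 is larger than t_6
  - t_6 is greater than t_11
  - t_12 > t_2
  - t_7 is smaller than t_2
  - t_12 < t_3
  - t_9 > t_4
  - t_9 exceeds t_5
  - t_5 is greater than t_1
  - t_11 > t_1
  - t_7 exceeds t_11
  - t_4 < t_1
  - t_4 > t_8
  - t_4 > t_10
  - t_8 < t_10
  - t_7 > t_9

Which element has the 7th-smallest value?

t_5

Piecing the relations together gives one ordering: t_8 < t_10 < t_4 < t_1 < t_11 < t_6 < t_5 < t_9 < t_7 < t_2 < t_12 < t_3.
Counting 7 from the smallest end gives t_5.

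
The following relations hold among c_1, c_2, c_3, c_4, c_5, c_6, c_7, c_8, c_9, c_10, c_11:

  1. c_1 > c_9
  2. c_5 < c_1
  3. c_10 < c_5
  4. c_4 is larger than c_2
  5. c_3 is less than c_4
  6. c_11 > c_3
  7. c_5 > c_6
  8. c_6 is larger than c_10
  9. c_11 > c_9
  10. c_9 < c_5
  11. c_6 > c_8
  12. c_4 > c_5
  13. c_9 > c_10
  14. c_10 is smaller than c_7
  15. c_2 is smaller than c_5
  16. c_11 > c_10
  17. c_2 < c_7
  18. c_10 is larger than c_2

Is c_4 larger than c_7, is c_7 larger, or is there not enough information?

undetermined

Following every chain through c_7: below c_7 we get c_2, c_10.
c_4 is not reached, and no chain runs the other way from c_4 to c_7.
So the given relations leave the order of c_7 and c_4 undetermined.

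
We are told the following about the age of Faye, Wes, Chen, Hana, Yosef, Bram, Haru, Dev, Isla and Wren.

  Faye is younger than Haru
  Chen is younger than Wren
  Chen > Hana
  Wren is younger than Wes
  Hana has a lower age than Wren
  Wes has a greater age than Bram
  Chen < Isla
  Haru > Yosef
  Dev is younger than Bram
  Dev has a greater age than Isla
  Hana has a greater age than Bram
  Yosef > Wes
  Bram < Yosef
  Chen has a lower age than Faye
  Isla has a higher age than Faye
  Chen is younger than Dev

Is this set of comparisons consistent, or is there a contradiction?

inconsistent

We have Hana < Chen stated directly, yet also Chen < Faye < Isla < Dev < Bram < Hana by chaining the others — so Chen < Hana. Contradiction.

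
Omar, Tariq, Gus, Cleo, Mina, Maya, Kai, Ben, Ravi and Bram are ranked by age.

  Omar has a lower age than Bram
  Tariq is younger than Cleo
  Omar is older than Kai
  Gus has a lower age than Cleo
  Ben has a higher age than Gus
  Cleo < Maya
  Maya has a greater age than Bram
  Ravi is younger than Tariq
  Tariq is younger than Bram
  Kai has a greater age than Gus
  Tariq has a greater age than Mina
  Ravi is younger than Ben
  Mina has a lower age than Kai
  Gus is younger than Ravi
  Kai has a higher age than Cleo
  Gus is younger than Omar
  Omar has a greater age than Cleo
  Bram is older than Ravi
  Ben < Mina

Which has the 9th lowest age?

Piecing the relations together gives one ordering: Gus < Ravi < Ben < Mina < Tariq < Cleo < Kai < Omar < Bram < Maya.
The 9th smallest is Bram.

Bram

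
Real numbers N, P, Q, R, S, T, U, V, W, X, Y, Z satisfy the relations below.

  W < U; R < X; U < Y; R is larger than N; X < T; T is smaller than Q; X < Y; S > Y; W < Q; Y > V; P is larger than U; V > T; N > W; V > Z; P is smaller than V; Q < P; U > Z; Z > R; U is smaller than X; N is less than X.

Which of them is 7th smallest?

Chaining the given pairs: W < N < R < Z < U < X < T < Q < P < V < Y < S.
Counting 7 from the smallest end gives T.

T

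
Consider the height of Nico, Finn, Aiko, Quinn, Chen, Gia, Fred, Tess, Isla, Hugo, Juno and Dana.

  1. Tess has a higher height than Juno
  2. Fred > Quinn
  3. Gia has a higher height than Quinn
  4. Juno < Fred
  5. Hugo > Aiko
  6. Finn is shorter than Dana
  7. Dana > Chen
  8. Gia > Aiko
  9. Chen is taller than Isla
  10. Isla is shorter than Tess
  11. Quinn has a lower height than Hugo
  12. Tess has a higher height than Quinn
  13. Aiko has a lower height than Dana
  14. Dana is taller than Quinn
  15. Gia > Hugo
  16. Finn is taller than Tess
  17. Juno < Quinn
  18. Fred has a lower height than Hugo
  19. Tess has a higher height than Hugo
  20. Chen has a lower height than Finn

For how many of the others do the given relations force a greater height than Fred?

The elements the relations force above Fred are Hugo, Gia, Tess, Finn, Dana — no chain reaches any other.
That is 5.

5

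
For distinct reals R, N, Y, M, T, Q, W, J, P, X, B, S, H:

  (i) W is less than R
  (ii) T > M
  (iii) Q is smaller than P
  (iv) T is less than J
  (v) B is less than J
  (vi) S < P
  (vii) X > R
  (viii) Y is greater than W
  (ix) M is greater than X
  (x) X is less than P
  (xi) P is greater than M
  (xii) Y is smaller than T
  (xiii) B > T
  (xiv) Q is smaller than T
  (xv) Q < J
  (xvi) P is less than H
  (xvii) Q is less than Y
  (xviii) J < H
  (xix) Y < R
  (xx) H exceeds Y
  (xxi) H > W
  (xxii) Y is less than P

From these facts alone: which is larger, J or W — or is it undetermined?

W < Y and Y < R give W < R.
Then R < X extends the chain to X.
With X < M: W < Y < R < X < M.
Then M < T extends the chain to T.
Then T < B extends the chain to B.
With B < J: W < Y < R < X < M < T < B < J.
So J is larger.

J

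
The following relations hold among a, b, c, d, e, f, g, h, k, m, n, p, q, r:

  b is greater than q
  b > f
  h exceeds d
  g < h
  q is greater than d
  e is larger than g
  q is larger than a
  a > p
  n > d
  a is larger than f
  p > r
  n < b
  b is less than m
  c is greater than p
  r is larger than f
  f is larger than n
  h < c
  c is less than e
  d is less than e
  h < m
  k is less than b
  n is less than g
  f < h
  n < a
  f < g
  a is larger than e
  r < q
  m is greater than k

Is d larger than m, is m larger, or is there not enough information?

m

Chaining the given relations: d < n < f < g < h < c < e < a < q < b < m.
So m is larger.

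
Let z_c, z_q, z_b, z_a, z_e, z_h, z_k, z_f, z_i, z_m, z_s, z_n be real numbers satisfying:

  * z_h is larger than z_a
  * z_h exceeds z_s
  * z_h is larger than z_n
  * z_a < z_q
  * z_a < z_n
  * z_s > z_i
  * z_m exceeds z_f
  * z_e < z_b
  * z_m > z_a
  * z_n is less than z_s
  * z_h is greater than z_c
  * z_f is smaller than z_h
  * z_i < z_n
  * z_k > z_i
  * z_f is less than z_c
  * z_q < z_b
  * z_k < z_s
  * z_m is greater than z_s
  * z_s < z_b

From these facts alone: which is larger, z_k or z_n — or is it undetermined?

Following every chain through z_k: above z_k we get z_s, z_b, z_h, z_m; below z_k we get z_i.
z_n is not reached, and no chain runs the other way from z_n to z_k.
So the given relations leave the order of z_k and z_n undetermined.

undetermined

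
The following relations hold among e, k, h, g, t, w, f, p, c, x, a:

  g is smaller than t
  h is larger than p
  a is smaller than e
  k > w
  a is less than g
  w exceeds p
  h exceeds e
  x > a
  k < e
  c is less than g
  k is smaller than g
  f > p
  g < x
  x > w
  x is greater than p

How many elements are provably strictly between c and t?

1

The relations place c below t. An element lies strictly between them when it is forced above c and also forced below t.
Above c: {g, x}. Below t: {p, w, a, k, g}.
Intersection: {g} — 1.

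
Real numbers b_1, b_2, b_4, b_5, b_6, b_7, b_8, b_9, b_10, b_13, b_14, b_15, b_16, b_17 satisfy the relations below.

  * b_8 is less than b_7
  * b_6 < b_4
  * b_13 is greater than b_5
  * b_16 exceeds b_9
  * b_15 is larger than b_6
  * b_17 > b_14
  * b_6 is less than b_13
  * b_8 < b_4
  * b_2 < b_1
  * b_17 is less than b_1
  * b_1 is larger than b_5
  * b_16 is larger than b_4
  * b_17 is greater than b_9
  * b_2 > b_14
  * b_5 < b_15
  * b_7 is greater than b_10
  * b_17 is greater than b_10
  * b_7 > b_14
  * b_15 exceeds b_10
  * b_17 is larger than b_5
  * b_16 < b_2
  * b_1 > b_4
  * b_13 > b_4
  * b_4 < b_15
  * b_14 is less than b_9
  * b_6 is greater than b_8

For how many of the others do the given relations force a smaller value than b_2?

6

From b_2 the given relations immediately reach b_14, b_16.
From those, b_9, b_4 — 4 in total.
From those, b_8, b_6 — 6 in total.
Nothing else is reachable below b_2; 6 in all.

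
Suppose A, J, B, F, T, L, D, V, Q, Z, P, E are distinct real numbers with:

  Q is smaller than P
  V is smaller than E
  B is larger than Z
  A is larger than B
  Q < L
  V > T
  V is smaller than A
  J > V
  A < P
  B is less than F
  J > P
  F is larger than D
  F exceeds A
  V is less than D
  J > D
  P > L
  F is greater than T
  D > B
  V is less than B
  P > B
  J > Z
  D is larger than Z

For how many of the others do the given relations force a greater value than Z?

6

Directly above Z: B, D, J.
One step further: A, F, P (6 so far).
No other element is forced above Z by the given relations, so the count is 6.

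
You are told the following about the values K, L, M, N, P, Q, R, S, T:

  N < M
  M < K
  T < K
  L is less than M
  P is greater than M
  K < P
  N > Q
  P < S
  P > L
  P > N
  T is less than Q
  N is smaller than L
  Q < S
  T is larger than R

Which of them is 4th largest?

M

The consecutive relations fix a unique order: R < T < Q < N < L < M < K < P < S.
The 4th largest is M.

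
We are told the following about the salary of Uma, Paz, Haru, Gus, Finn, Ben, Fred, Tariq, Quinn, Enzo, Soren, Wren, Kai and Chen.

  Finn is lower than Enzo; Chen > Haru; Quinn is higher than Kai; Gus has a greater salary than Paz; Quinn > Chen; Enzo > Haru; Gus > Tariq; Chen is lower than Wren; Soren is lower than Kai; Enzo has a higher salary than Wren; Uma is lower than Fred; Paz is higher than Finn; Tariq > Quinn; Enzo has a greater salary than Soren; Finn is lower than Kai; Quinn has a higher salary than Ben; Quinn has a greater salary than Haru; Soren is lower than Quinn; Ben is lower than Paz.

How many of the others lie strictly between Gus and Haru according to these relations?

Chaining upward from Haru reaches: Chen, Quinn, Tariq, Wren, Enzo.
Chaining downward from Gus reaches: Soren, Finn, Kai, Ben, Paz, Chen, Quinn, Tariq.
Strictly between Haru and Gus are those in both lists: Chen, Quinn, Tariq — 3 elements.

3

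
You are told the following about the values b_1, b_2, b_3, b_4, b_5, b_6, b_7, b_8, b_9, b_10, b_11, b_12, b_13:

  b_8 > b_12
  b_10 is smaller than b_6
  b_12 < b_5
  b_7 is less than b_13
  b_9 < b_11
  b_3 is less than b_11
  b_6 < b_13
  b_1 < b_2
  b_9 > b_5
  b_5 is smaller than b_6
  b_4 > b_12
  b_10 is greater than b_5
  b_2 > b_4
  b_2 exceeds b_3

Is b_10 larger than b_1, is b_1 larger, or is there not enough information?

Following every chain through b_10: above b_10 we get b_6, b_13; below b_10 we get b_12, b_5.
b_1 is not reached, and no chain runs the other way from b_1 to b_10.
So the given relations leave the order of b_10 and b_1 undetermined.

undetermined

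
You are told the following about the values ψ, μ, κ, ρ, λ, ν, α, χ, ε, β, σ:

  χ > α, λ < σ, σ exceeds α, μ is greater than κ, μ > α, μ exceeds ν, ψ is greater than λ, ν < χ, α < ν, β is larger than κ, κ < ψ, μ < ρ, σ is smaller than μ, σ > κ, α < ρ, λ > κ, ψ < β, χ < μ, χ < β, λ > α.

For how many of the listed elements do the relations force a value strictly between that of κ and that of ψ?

1

The relations place κ below ψ. An element lies strictly between them when it is forced above κ and also forced below ψ.
Above κ: {λ, σ, μ, ρ, β}. Below ψ: {α, λ}.
Intersection: {λ} — 1.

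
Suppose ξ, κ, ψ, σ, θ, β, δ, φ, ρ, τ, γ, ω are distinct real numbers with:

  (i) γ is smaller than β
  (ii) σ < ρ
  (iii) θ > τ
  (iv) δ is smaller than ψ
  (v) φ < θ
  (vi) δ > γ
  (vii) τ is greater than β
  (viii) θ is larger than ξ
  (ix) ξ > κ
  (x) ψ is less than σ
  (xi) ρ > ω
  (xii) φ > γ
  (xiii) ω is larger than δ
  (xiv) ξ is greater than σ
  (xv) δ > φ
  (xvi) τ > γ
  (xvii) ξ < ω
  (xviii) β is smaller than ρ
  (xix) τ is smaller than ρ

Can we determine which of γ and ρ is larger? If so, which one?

Link the given pairs in sequence: γ < φ; φ < δ; δ < ψ; ψ < σ; σ < ξ; ξ < ω; ω < ρ.
Together: γ < φ < δ < ψ < σ < ξ < ω < ρ.
So ρ is larger.

ρ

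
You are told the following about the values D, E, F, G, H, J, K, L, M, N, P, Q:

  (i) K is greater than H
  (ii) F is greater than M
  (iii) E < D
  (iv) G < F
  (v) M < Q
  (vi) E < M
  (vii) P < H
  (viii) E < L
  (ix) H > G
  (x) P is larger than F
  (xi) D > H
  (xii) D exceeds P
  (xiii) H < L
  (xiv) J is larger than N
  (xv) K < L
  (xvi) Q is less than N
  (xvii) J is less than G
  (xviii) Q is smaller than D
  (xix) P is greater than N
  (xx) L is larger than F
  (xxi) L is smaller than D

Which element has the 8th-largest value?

Chaining the given pairs: E < M < Q < N < J < G < F < P < H < K < L < D.
Counting 8 from the largest end gives J.

J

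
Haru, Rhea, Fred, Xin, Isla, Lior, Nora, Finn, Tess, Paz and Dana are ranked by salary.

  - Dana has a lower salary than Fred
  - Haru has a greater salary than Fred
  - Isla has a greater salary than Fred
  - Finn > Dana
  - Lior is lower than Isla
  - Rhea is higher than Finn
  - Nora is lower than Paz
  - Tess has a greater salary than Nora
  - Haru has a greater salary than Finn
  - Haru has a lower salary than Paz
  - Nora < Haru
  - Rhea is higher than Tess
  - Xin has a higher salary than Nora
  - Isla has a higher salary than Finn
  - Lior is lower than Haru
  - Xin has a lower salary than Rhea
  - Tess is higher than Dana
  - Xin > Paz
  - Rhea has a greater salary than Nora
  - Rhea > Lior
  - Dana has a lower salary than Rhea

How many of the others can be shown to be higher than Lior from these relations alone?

5

From Lior the given relations immediately reach Haru, Isla, Rhea.
From those, Paz — 4 in total.
From those, Xin — 5 in total.
Nothing else is reachable above Lior; 5 in all.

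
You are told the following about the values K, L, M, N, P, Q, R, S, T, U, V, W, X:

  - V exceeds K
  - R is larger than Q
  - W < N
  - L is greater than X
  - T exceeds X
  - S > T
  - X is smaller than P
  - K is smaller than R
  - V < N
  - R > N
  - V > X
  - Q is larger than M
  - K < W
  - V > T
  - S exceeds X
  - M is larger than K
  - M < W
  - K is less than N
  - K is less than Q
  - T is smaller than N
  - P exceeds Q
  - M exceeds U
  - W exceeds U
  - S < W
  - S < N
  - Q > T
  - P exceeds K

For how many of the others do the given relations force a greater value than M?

Directly above M: Q, W.
One step further: P, N, R (5 so far).
Nothing else is reachable above M; 5 in all.

5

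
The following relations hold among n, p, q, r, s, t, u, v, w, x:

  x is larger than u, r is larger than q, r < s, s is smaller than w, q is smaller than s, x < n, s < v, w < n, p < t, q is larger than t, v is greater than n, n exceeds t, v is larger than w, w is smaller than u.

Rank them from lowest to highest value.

Each adjacent pair is fixed by a given relation: p < t; t < q; q < r; r < s; s < w; w < u; u < x; x < n; n < v. Chaining them end to end gives the full order.

p < t < q < r < s < w < u < x < n < v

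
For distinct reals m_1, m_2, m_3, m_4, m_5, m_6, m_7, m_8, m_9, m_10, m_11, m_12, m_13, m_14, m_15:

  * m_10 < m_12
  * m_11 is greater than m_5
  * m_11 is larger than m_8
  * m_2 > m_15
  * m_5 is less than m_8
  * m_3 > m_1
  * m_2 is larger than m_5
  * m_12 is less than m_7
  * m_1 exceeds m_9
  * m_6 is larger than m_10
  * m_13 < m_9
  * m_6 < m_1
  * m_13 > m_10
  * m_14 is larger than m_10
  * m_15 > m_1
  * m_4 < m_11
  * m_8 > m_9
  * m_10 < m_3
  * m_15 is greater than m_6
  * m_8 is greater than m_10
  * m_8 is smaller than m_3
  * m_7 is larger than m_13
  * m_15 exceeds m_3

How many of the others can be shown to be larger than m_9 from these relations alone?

6

From m_9 the given relations immediately reach m_8, m_1.
From those, m_3, m_15, m_11 — 5 in total.
From those, m_2 — 6 in total.
No other element is forced above m_9 by the given relations, so the count is 6.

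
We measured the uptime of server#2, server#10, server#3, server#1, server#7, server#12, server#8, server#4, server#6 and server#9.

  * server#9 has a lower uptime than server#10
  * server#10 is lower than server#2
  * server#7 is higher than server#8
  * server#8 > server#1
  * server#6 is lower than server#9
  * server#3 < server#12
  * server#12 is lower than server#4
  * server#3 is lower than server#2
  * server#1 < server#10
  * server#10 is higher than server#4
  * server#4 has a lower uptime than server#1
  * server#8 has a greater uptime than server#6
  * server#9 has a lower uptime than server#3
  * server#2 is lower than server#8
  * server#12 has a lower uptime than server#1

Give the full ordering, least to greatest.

server#6 < server#9 < server#3 < server#12 < server#4 < server#1 < server#10 < server#2 < server#8 < server#7

Each adjacent pair is fixed by a given relation: server#6 < server#9; server#9 < server#3; server#3 < server#12; server#12 < server#4; server#4 < server#1; server#1 < server#10; server#10 < server#2; server#2 < server#8; server#8 < server#7. Chaining them end to end gives the full order.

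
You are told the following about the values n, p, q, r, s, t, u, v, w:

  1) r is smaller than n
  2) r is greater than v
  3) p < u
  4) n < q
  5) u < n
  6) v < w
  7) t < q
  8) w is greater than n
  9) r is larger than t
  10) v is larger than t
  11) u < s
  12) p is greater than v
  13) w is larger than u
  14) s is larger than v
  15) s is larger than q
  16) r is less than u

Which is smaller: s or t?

t

Chaining the given relations: t < v < r < u < n < q < s.
So t < s; t is the smaller of the two.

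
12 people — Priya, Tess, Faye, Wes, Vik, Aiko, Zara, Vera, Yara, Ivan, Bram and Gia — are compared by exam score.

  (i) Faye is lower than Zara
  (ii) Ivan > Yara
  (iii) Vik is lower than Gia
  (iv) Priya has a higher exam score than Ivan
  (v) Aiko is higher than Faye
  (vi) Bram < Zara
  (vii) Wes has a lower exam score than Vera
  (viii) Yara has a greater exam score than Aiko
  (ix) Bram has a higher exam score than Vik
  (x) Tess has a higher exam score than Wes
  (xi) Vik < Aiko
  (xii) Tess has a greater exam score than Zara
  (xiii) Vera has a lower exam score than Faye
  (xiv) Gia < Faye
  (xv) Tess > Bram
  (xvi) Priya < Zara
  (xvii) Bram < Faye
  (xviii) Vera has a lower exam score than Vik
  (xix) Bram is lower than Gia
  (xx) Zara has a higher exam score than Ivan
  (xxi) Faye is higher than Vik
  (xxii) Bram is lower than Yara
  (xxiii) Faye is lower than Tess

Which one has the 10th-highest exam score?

Chaining the given pairs: Wes < Vera < Vik < Bram < Gia < Faye < Aiko < Yara < Ivan < Priya < Zara < Tess.
Counting 10 from the largest end gives Vik.

Vik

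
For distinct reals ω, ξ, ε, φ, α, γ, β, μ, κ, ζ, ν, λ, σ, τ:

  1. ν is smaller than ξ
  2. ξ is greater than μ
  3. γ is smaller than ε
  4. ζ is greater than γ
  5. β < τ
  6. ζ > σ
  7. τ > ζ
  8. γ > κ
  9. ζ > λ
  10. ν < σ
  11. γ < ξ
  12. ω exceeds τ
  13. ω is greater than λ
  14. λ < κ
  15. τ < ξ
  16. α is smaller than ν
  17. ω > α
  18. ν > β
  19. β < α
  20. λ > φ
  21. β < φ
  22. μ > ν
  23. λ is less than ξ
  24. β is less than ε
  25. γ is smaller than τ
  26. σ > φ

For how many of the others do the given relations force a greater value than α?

From α the given relations immediately reach ν, ω.
From those, σ, μ, ξ — 5 in total.
From those, ζ — 6 in total.
From those, τ — 7 in total.
No other element is forced above α by the given relations, so the count is 7.

7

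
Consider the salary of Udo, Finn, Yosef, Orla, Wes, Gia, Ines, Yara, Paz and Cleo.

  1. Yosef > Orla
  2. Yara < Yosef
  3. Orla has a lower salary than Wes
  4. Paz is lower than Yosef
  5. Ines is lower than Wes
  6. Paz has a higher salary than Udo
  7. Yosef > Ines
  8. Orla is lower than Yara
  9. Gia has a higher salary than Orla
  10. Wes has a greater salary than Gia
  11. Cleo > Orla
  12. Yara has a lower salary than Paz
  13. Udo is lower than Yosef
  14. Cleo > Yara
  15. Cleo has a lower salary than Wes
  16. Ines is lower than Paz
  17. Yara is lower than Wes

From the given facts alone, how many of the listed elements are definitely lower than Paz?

4

The elements the relations force below Paz are Orla, Udo, Yara, Ines — no chain reaches any other.
That is 4.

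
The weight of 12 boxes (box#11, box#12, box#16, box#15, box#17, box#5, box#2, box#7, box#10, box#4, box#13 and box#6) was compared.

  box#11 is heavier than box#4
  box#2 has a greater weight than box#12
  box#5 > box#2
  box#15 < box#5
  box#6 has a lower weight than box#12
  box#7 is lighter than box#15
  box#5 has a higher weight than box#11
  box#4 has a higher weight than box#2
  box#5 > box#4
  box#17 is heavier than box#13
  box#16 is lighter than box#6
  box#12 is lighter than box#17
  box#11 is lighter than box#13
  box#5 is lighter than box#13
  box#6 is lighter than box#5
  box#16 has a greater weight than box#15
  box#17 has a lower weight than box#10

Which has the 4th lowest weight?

box#6

Chaining the given pairs: box#7 < box#15 < box#16 < box#6 < box#12 < box#2 < box#4 < box#11 < box#5 < box#13 < box#17 < box#10.
The 4th smallest is box#6.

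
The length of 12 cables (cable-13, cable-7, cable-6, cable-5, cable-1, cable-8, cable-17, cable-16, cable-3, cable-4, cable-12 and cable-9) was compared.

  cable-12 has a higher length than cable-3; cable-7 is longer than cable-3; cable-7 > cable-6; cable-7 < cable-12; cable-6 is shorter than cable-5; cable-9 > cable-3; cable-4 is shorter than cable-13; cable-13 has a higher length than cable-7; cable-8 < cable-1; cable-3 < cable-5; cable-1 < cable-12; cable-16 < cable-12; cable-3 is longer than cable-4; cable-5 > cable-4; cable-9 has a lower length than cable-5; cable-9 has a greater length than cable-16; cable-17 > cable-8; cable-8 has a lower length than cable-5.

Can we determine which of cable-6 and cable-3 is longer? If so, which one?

Following every chain through cable-6: above cable-6 we get cable-7, cable-5, cable-12, cable-13.
cable-3 is not reached, and no chain runs the other way from cable-3 to cable-6.
So the given relations leave the order of cable-6 and cable-3 undetermined.

undetermined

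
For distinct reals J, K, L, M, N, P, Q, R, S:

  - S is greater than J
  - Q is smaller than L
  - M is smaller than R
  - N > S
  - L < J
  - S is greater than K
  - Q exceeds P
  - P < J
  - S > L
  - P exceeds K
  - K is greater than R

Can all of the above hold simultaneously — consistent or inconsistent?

Every relation is compatible with M < R < K < P < Q < L < J < S < N; the set is consistent.

consistent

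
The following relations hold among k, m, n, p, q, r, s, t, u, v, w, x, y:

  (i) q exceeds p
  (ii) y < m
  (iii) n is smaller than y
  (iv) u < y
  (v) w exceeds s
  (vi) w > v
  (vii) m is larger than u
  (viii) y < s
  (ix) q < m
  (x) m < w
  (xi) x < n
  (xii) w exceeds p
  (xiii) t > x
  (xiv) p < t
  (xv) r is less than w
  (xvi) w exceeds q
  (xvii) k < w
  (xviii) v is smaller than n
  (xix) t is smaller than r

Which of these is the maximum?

Chaining downward from w: directly below it, k, p, v, q, r, s, m; then u, t, y; then x, n.
That covers every other element, and nothing is given above w, so w is the maximum.

w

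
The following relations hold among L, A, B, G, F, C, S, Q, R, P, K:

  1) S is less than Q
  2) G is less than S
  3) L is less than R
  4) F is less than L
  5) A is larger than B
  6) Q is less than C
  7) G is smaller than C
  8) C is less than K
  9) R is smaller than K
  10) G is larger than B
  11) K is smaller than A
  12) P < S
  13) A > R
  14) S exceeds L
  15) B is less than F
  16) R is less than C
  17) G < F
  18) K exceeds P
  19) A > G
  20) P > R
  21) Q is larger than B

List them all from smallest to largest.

B < G < F < L < R < P < S < Q < C < K < A

Nothing is placed below B, so it is least; from there B < G; G < F; F < L; L < R; R < P; P < S; S < Q; Q < C; C < K; K < A, each given directly.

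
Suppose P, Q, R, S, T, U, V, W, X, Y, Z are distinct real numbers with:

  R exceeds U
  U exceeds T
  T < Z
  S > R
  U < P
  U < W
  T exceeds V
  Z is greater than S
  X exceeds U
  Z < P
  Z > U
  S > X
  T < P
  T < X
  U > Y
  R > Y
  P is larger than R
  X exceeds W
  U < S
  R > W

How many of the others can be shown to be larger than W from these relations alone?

5

The elements the relations force above W are R, X, S, Z, P — no chain reaches any other.
That is 5.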